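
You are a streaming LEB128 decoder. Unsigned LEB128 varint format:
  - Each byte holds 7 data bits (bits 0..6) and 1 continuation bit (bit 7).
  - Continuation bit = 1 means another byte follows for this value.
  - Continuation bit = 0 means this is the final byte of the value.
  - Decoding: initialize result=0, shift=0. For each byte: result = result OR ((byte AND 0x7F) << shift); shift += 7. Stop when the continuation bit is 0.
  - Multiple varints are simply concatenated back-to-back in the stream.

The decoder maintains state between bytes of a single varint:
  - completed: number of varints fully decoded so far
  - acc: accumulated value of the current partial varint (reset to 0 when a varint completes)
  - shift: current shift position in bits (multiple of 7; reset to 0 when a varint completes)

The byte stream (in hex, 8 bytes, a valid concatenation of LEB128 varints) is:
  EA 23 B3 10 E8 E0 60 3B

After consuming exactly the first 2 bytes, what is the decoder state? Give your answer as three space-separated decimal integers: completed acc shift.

Answer: 1 0 0

Derivation:
byte[0]=0xEA cont=1 payload=0x6A: acc |= 106<<0 -> completed=0 acc=106 shift=7
byte[1]=0x23 cont=0 payload=0x23: varint #1 complete (value=4586); reset -> completed=1 acc=0 shift=0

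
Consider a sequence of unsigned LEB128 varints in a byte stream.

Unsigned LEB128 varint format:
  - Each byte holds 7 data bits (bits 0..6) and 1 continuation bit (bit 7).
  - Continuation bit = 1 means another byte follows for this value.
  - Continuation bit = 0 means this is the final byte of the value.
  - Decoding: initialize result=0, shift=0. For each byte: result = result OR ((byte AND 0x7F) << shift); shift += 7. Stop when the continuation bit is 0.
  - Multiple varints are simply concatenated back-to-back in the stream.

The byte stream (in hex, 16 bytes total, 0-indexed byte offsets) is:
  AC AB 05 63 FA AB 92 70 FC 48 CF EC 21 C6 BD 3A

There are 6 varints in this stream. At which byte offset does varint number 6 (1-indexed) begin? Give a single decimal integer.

  byte[0]=0xAC cont=1 payload=0x2C=44: acc |= 44<<0 -> acc=44 shift=7
  byte[1]=0xAB cont=1 payload=0x2B=43: acc |= 43<<7 -> acc=5548 shift=14
  byte[2]=0x05 cont=0 payload=0x05=5: acc |= 5<<14 -> acc=87468 shift=21 [end]
Varint 1: bytes[0:3] = AC AB 05 -> value 87468 (3 byte(s))
  byte[3]=0x63 cont=0 payload=0x63=99: acc |= 99<<0 -> acc=99 shift=7 [end]
Varint 2: bytes[3:4] = 63 -> value 99 (1 byte(s))
  byte[4]=0xFA cont=1 payload=0x7A=122: acc |= 122<<0 -> acc=122 shift=7
  byte[5]=0xAB cont=1 payload=0x2B=43: acc |= 43<<7 -> acc=5626 shift=14
  byte[6]=0x92 cont=1 payload=0x12=18: acc |= 18<<14 -> acc=300538 shift=21
  byte[7]=0x70 cont=0 payload=0x70=112: acc |= 112<<21 -> acc=235181562 shift=28 [end]
Varint 3: bytes[4:8] = FA AB 92 70 -> value 235181562 (4 byte(s))
  byte[8]=0xFC cont=1 payload=0x7C=124: acc |= 124<<0 -> acc=124 shift=7
  byte[9]=0x48 cont=0 payload=0x48=72: acc |= 72<<7 -> acc=9340 shift=14 [end]
Varint 4: bytes[8:10] = FC 48 -> value 9340 (2 byte(s))
  byte[10]=0xCF cont=1 payload=0x4F=79: acc |= 79<<0 -> acc=79 shift=7
  byte[11]=0xEC cont=1 payload=0x6C=108: acc |= 108<<7 -> acc=13903 shift=14
  byte[12]=0x21 cont=0 payload=0x21=33: acc |= 33<<14 -> acc=554575 shift=21 [end]
Varint 5: bytes[10:13] = CF EC 21 -> value 554575 (3 byte(s))
  byte[13]=0xC6 cont=1 payload=0x46=70: acc |= 70<<0 -> acc=70 shift=7
  byte[14]=0xBD cont=1 payload=0x3D=61: acc |= 61<<7 -> acc=7878 shift=14
  byte[15]=0x3A cont=0 payload=0x3A=58: acc |= 58<<14 -> acc=958150 shift=21 [end]
Varint 6: bytes[13:16] = C6 BD 3A -> value 958150 (3 byte(s))

Answer: 13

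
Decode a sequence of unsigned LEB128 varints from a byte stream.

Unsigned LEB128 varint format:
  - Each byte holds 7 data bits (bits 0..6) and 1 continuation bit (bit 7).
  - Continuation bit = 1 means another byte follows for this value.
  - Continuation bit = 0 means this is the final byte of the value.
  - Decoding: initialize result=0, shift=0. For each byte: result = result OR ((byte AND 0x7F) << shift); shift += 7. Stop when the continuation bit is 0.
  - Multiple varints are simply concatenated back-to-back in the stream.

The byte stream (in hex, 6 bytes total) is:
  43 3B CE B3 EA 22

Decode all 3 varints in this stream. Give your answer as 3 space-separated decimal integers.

Answer: 67 59 73046478

Derivation:
  byte[0]=0x43 cont=0 payload=0x43=67: acc |= 67<<0 -> acc=67 shift=7 [end]
Varint 1: bytes[0:1] = 43 -> value 67 (1 byte(s))
  byte[1]=0x3B cont=0 payload=0x3B=59: acc |= 59<<0 -> acc=59 shift=7 [end]
Varint 2: bytes[1:2] = 3B -> value 59 (1 byte(s))
  byte[2]=0xCE cont=1 payload=0x4E=78: acc |= 78<<0 -> acc=78 shift=7
  byte[3]=0xB3 cont=1 payload=0x33=51: acc |= 51<<7 -> acc=6606 shift=14
  byte[4]=0xEA cont=1 payload=0x6A=106: acc |= 106<<14 -> acc=1743310 shift=21
  byte[5]=0x22 cont=0 payload=0x22=34: acc |= 34<<21 -> acc=73046478 shift=28 [end]
Varint 3: bytes[2:6] = CE B3 EA 22 -> value 73046478 (4 byte(s))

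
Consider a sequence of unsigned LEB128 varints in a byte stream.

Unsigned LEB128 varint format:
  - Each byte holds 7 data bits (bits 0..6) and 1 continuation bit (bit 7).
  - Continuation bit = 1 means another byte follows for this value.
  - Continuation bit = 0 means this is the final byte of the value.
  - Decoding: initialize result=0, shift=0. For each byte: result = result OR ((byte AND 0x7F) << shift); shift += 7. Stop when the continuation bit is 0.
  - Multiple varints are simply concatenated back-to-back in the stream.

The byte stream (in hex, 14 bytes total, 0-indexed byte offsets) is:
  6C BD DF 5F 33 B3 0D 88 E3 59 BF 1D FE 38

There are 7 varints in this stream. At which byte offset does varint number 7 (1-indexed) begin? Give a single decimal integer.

  byte[0]=0x6C cont=0 payload=0x6C=108: acc |= 108<<0 -> acc=108 shift=7 [end]
Varint 1: bytes[0:1] = 6C -> value 108 (1 byte(s))
  byte[1]=0xBD cont=1 payload=0x3D=61: acc |= 61<<0 -> acc=61 shift=7
  byte[2]=0xDF cont=1 payload=0x5F=95: acc |= 95<<7 -> acc=12221 shift=14
  byte[3]=0x5F cont=0 payload=0x5F=95: acc |= 95<<14 -> acc=1568701 shift=21 [end]
Varint 2: bytes[1:4] = BD DF 5F -> value 1568701 (3 byte(s))
  byte[4]=0x33 cont=0 payload=0x33=51: acc |= 51<<0 -> acc=51 shift=7 [end]
Varint 3: bytes[4:5] = 33 -> value 51 (1 byte(s))
  byte[5]=0xB3 cont=1 payload=0x33=51: acc |= 51<<0 -> acc=51 shift=7
  byte[6]=0x0D cont=0 payload=0x0D=13: acc |= 13<<7 -> acc=1715 shift=14 [end]
Varint 4: bytes[5:7] = B3 0D -> value 1715 (2 byte(s))
  byte[7]=0x88 cont=1 payload=0x08=8: acc |= 8<<0 -> acc=8 shift=7
  byte[8]=0xE3 cont=1 payload=0x63=99: acc |= 99<<7 -> acc=12680 shift=14
  byte[9]=0x59 cont=0 payload=0x59=89: acc |= 89<<14 -> acc=1470856 shift=21 [end]
Varint 5: bytes[7:10] = 88 E3 59 -> value 1470856 (3 byte(s))
  byte[10]=0xBF cont=1 payload=0x3F=63: acc |= 63<<0 -> acc=63 shift=7
  byte[11]=0x1D cont=0 payload=0x1D=29: acc |= 29<<7 -> acc=3775 shift=14 [end]
Varint 6: bytes[10:12] = BF 1D -> value 3775 (2 byte(s))
  byte[12]=0xFE cont=1 payload=0x7E=126: acc |= 126<<0 -> acc=126 shift=7
  byte[13]=0x38 cont=0 payload=0x38=56: acc |= 56<<7 -> acc=7294 shift=14 [end]
Varint 7: bytes[12:14] = FE 38 -> value 7294 (2 byte(s))

Answer: 12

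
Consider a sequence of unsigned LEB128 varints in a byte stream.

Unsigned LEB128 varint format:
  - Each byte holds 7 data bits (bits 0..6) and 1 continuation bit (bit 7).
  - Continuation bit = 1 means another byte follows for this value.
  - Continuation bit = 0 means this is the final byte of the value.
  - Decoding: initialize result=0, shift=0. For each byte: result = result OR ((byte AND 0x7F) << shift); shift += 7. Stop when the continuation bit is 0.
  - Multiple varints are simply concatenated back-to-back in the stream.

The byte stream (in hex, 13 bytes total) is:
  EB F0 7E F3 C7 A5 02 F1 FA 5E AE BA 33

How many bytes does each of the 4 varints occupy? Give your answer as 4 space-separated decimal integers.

Answer: 3 4 3 3

Derivation:
  byte[0]=0xEB cont=1 payload=0x6B=107: acc |= 107<<0 -> acc=107 shift=7
  byte[1]=0xF0 cont=1 payload=0x70=112: acc |= 112<<7 -> acc=14443 shift=14
  byte[2]=0x7E cont=0 payload=0x7E=126: acc |= 126<<14 -> acc=2078827 shift=21 [end]
Varint 1: bytes[0:3] = EB F0 7E -> value 2078827 (3 byte(s))
  byte[3]=0xF3 cont=1 payload=0x73=115: acc |= 115<<0 -> acc=115 shift=7
  byte[4]=0xC7 cont=1 payload=0x47=71: acc |= 71<<7 -> acc=9203 shift=14
  byte[5]=0xA5 cont=1 payload=0x25=37: acc |= 37<<14 -> acc=615411 shift=21
  byte[6]=0x02 cont=0 payload=0x02=2: acc |= 2<<21 -> acc=4809715 shift=28 [end]
Varint 2: bytes[3:7] = F3 C7 A5 02 -> value 4809715 (4 byte(s))
  byte[7]=0xF1 cont=1 payload=0x71=113: acc |= 113<<0 -> acc=113 shift=7
  byte[8]=0xFA cont=1 payload=0x7A=122: acc |= 122<<7 -> acc=15729 shift=14
  byte[9]=0x5E cont=0 payload=0x5E=94: acc |= 94<<14 -> acc=1555825 shift=21 [end]
Varint 3: bytes[7:10] = F1 FA 5E -> value 1555825 (3 byte(s))
  byte[10]=0xAE cont=1 payload=0x2E=46: acc |= 46<<0 -> acc=46 shift=7
  byte[11]=0xBA cont=1 payload=0x3A=58: acc |= 58<<7 -> acc=7470 shift=14
  byte[12]=0x33 cont=0 payload=0x33=51: acc |= 51<<14 -> acc=843054 shift=21 [end]
Varint 4: bytes[10:13] = AE BA 33 -> value 843054 (3 byte(s))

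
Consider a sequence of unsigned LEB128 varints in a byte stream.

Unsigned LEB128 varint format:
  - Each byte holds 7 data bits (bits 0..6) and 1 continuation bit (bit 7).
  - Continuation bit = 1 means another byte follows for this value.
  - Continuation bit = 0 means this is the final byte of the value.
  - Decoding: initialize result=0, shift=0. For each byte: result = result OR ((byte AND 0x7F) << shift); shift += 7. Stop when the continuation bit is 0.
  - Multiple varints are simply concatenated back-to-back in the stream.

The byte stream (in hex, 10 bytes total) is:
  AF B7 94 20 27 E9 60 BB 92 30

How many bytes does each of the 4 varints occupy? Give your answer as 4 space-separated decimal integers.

Answer: 4 1 2 3

Derivation:
  byte[0]=0xAF cont=1 payload=0x2F=47: acc |= 47<<0 -> acc=47 shift=7
  byte[1]=0xB7 cont=1 payload=0x37=55: acc |= 55<<7 -> acc=7087 shift=14
  byte[2]=0x94 cont=1 payload=0x14=20: acc |= 20<<14 -> acc=334767 shift=21
  byte[3]=0x20 cont=0 payload=0x20=32: acc |= 32<<21 -> acc=67443631 shift=28 [end]
Varint 1: bytes[0:4] = AF B7 94 20 -> value 67443631 (4 byte(s))
  byte[4]=0x27 cont=0 payload=0x27=39: acc |= 39<<0 -> acc=39 shift=7 [end]
Varint 2: bytes[4:5] = 27 -> value 39 (1 byte(s))
  byte[5]=0xE9 cont=1 payload=0x69=105: acc |= 105<<0 -> acc=105 shift=7
  byte[6]=0x60 cont=0 payload=0x60=96: acc |= 96<<7 -> acc=12393 shift=14 [end]
Varint 3: bytes[5:7] = E9 60 -> value 12393 (2 byte(s))
  byte[7]=0xBB cont=1 payload=0x3B=59: acc |= 59<<0 -> acc=59 shift=7
  byte[8]=0x92 cont=1 payload=0x12=18: acc |= 18<<7 -> acc=2363 shift=14
  byte[9]=0x30 cont=0 payload=0x30=48: acc |= 48<<14 -> acc=788795 shift=21 [end]
Varint 4: bytes[7:10] = BB 92 30 -> value 788795 (3 byte(s))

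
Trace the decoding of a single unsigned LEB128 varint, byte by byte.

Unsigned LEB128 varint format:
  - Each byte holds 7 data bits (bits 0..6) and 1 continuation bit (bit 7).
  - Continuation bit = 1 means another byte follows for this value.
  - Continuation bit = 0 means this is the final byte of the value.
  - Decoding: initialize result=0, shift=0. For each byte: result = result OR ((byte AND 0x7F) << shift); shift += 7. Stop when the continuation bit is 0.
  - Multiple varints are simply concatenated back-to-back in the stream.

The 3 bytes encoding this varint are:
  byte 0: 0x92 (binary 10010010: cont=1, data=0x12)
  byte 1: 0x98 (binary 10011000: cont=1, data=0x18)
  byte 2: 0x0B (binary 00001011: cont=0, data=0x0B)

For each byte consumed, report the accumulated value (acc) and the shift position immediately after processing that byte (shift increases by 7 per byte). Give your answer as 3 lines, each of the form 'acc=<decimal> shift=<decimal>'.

byte 0=0x92: payload=0x12=18, contrib = 18<<0 = 18; acc -> 18, shift -> 7
byte 1=0x98: payload=0x18=24, contrib = 24<<7 = 3072; acc -> 3090, shift -> 14
byte 2=0x0B: payload=0x0B=11, contrib = 11<<14 = 180224; acc -> 183314, shift -> 21

Answer: acc=18 shift=7
acc=3090 shift=14
acc=183314 shift=21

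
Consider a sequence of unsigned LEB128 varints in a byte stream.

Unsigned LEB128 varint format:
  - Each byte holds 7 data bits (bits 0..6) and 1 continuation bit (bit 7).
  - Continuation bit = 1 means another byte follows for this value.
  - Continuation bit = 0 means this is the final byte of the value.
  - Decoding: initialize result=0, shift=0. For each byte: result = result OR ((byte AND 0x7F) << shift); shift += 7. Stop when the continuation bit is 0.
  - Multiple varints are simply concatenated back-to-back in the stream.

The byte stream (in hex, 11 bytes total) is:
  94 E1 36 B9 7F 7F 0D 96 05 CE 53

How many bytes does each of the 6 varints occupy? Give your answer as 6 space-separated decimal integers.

  byte[0]=0x94 cont=1 payload=0x14=20: acc |= 20<<0 -> acc=20 shift=7
  byte[1]=0xE1 cont=1 payload=0x61=97: acc |= 97<<7 -> acc=12436 shift=14
  byte[2]=0x36 cont=0 payload=0x36=54: acc |= 54<<14 -> acc=897172 shift=21 [end]
Varint 1: bytes[0:3] = 94 E1 36 -> value 897172 (3 byte(s))
  byte[3]=0xB9 cont=1 payload=0x39=57: acc |= 57<<0 -> acc=57 shift=7
  byte[4]=0x7F cont=0 payload=0x7F=127: acc |= 127<<7 -> acc=16313 shift=14 [end]
Varint 2: bytes[3:5] = B9 7F -> value 16313 (2 byte(s))
  byte[5]=0x7F cont=0 payload=0x7F=127: acc |= 127<<0 -> acc=127 shift=7 [end]
Varint 3: bytes[5:6] = 7F -> value 127 (1 byte(s))
  byte[6]=0x0D cont=0 payload=0x0D=13: acc |= 13<<0 -> acc=13 shift=7 [end]
Varint 4: bytes[6:7] = 0D -> value 13 (1 byte(s))
  byte[7]=0x96 cont=1 payload=0x16=22: acc |= 22<<0 -> acc=22 shift=7
  byte[8]=0x05 cont=0 payload=0x05=5: acc |= 5<<7 -> acc=662 shift=14 [end]
Varint 5: bytes[7:9] = 96 05 -> value 662 (2 byte(s))
  byte[9]=0xCE cont=1 payload=0x4E=78: acc |= 78<<0 -> acc=78 shift=7
  byte[10]=0x53 cont=0 payload=0x53=83: acc |= 83<<7 -> acc=10702 shift=14 [end]
Varint 6: bytes[9:11] = CE 53 -> value 10702 (2 byte(s))

Answer: 3 2 1 1 2 2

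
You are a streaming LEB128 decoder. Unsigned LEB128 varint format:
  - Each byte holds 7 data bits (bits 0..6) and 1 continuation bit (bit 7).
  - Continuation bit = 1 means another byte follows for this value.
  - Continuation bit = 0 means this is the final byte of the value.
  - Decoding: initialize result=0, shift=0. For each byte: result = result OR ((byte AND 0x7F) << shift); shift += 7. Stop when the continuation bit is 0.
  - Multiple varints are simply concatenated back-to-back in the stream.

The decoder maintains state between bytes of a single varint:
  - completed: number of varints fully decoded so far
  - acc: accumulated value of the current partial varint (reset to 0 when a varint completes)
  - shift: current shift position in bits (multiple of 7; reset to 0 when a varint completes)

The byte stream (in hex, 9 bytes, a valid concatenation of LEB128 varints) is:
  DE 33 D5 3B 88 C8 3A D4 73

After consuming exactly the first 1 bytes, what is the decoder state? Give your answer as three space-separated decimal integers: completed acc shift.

Answer: 0 94 7

Derivation:
byte[0]=0xDE cont=1 payload=0x5E: acc |= 94<<0 -> completed=0 acc=94 shift=7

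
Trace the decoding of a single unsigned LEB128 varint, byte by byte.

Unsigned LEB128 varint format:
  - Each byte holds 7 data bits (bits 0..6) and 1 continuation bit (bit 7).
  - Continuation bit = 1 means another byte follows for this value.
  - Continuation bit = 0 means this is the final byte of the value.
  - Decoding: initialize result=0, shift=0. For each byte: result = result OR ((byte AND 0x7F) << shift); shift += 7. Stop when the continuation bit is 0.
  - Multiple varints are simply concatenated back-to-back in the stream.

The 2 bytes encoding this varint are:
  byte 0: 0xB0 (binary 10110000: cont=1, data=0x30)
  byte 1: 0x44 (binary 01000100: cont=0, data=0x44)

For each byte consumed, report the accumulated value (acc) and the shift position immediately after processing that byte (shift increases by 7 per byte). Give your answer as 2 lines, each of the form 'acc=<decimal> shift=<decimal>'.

byte 0=0xB0: payload=0x30=48, contrib = 48<<0 = 48; acc -> 48, shift -> 7
byte 1=0x44: payload=0x44=68, contrib = 68<<7 = 8704; acc -> 8752, shift -> 14

Answer: acc=48 shift=7
acc=8752 shift=14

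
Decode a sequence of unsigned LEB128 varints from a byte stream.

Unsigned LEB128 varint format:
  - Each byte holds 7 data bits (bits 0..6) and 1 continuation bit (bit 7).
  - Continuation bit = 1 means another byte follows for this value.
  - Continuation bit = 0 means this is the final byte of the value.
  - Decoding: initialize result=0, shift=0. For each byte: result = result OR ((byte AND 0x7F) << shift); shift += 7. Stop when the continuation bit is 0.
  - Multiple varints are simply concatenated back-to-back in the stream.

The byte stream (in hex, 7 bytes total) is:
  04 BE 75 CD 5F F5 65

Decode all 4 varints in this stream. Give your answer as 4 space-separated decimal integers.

Answer: 4 15038 12237 13045

Derivation:
  byte[0]=0x04 cont=0 payload=0x04=4: acc |= 4<<0 -> acc=4 shift=7 [end]
Varint 1: bytes[0:1] = 04 -> value 4 (1 byte(s))
  byte[1]=0xBE cont=1 payload=0x3E=62: acc |= 62<<0 -> acc=62 shift=7
  byte[2]=0x75 cont=0 payload=0x75=117: acc |= 117<<7 -> acc=15038 shift=14 [end]
Varint 2: bytes[1:3] = BE 75 -> value 15038 (2 byte(s))
  byte[3]=0xCD cont=1 payload=0x4D=77: acc |= 77<<0 -> acc=77 shift=7
  byte[4]=0x5F cont=0 payload=0x5F=95: acc |= 95<<7 -> acc=12237 shift=14 [end]
Varint 3: bytes[3:5] = CD 5F -> value 12237 (2 byte(s))
  byte[5]=0xF5 cont=1 payload=0x75=117: acc |= 117<<0 -> acc=117 shift=7
  byte[6]=0x65 cont=0 payload=0x65=101: acc |= 101<<7 -> acc=13045 shift=14 [end]
Varint 4: bytes[5:7] = F5 65 -> value 13045 (2 byte(s))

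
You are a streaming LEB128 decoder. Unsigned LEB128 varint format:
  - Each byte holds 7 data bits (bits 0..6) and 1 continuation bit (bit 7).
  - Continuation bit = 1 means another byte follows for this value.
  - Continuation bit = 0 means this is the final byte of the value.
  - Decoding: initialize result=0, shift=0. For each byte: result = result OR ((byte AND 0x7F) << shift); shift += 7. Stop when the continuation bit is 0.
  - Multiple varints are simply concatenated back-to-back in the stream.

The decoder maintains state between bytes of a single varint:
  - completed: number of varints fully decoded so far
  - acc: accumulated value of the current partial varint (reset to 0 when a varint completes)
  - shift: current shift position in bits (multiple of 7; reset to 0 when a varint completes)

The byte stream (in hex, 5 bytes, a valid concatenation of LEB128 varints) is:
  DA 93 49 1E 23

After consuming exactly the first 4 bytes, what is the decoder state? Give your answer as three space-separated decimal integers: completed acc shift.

Answer: 2 0 0

Derivation:
byte[0]=0xDA cont=1 payload=0x5A: acc |= 90<<0 -> completed=0 acc=90 shift=7
byte[1]=0x93 cont=1 payload=0x13: acc |= 19<<7 -> completed=0 acc=2522 shift=14
byte[2]=0x49 cont=0 payload=0x49: varint #1 complete (value=1198554); reset -> completed=1 acc=0 shift=0
byte[3]=0x1E cont=0 payload=0x1E: varint #2 complete (value=30); reset -> completed=2 acc=0 shift=0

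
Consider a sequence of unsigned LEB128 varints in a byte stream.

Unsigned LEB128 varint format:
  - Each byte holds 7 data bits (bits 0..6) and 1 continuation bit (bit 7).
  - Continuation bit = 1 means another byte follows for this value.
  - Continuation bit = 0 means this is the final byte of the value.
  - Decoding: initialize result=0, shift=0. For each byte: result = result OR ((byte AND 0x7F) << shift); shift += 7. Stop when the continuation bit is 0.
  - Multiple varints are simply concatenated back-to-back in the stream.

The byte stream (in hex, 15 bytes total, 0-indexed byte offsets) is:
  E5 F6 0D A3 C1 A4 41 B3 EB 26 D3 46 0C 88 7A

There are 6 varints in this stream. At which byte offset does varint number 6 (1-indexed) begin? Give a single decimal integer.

Answer: 13

Derivation:
  byte[0]=0xE5 cont=1 payload=0x65=101: acc |= 101<<0 -> acc=101 shift=7
  byte[1]=0xF6 cont=1 payload=0x76=118: acc |= 118<<7 -> acc=15205 shift=14
  byte[2]=0x0D cont=0 payload=0x0D=13: acc |= 13<<14 -> acc=228197 shift=21 [end]
Varint 1: bytes[0:3] = E5 F6 0D -> value 228197 (3 byte(s))
  byte[3]=0xA3 cont=1 payload=0x23=35: acc |= 35<<0 -> acc=35 shift=7
  byte[4]=0xC1 cont=1 payload=0x41=65: acc |= 65<<7 -> acc=8355 shift=14
  byte[5]=0xA4 cont=1 payload=0x24=36: acc |= 36<<14 -> acc=598179 shift=21
  byte[6]=0x41 cont=0 payload=0x41=65: acc |= 65<<21 -> acc=136913059 shift=28 [end]
Varint 2: bytes[3:7] = A3 C1 A4 41 -> value 136913059 (4 byte(s))
  byte[7]=0xB3 cont=1 payload=0x33=51: acc |= 51<<0 -> acc=51 shift=7
  byte[8]=0xEB cont=1 payload=0x6B=107: acc |= 107<<7 -> acc=13747 shift=14
  byte[9]=0x26 cont=0 payload=0x26=38: acc |= 38<<14 -> acc=636339 shift=21 [end]
Varint 3: bytes[7:10] = B3 EB 26 -> value 636339 (3 byte(s))
  byte[10]=0xD3 cont=1 payload=0x53=83: acc |= 83<<0 -> acc=83 shift=7
  byte[11]=0x46 cont=0 payload=0x46=70: acc |= 70<<7 -> acc=9043 shift=14 [end]
Varint 4: bytes[10:12] = D3 46 -> value 9043 (2 byte(s))
  byte[12]=0x0C cont=0 payload=0x0C=12: acc |= 12<<0 -> acc=12 shift=7 [end]
Varint 5: bytes[12:13] = 0C -> value 12 (1 byte(s))
  byte[13]=0x88 cont=1 payload=0x08=8: acc |= 8<<0 -> acc=8 shift=7
  byte[14]=0x7A cont=0 payload=0x7A=122: acc |= 122<<7 -> acc=15624 shift=14 [end]
Varint 6: bytes[13:15] = 88 7A -> value 15624 (2 byte(s))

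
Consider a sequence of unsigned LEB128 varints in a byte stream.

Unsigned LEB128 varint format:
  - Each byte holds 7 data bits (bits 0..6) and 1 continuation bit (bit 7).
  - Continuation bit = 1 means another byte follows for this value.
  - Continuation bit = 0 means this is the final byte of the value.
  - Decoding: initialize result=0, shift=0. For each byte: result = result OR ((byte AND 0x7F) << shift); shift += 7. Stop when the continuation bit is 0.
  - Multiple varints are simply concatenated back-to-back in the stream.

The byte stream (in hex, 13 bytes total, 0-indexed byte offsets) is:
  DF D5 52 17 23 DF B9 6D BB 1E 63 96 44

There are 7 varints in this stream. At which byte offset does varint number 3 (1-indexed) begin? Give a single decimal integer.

  byte[0]=0xDF cont=1 payload=0x5F=95: acc |= 95<<0 -> acc=95 shift=7
  byte[1]=0xD5 cont=1 payload=0x55=85: acc |= 85<<7 -> acc=10975 shift=14
  byte[2]=0x52 cont=0 payload=0x52=82: acc |= 82<<14 -> acc=1354463 shift=21 [end]
Varint 1: bytes[0:3] = DF D5 52 -> value 1354463 (3 byte(s))
  byte[3]=0x17 cont=0 payload=0x17=23: acc |= 23<<0 -> acc=23 shift=7 [end]
Varint 2: bytes[3:4] = 17 -> value 23 (1 byte(s))
  byte[4]=0x23 cont=0 payload=0x23=35: acc |= 35<<0 -> acc=35 shift=7 [end]
Varint 3: bytes[4:5] = 23 -> value 35 (1 byte(s))
  byte[5]=0xDF cont=1 payload=0x5F=95: acc |= 95<<0 -> acc=95 shift=7
  byte[6]=0xB9 cont=1 payload=0x39=57: acc |= 57<<7 -> acc=7391 shift=14
  byte[7]=0x6D cont=0 payload=0x6D=109: acc |= 109<<14 -> acc=1793247 shift=21 [end]
Varint 4: bytes[5:8] = DF B9 6D -> value 1793247 (3 byte(s))
  byte[8]=0xBB cont=1 payload=0x3B=59: acc |= 59<<0 -> acc=59 shift=7
  byte[9]=0x1E cont=0 payload=0x1E=30: acc |= 30<<7 -> acc=3899 shift=14 [end]
Varint 5: bytes[8:10] = BB 1E -> value 3899 (2 byte(s))
  byte[10]=0x63 cont=0 payload=0x63=99: acc |= 99<<0 -> acc=99 shift=7 [end]
Varint 6: bytes[10:11] = 63 -> value 99 (1 byte(s))
  byte[11]=0x96 cont=1 payload=0x16=22: acc |= 22<<0 -> acc=22 shift=7
  byte[12]=0x44 cont=0 payload=0x44=68: acc |= 68<<7 -> acc=8726 shift=14 [end]
Varint 7: bytes[11:13] = 96 44 -> value 8726 (2 byte(s))

Answer: 4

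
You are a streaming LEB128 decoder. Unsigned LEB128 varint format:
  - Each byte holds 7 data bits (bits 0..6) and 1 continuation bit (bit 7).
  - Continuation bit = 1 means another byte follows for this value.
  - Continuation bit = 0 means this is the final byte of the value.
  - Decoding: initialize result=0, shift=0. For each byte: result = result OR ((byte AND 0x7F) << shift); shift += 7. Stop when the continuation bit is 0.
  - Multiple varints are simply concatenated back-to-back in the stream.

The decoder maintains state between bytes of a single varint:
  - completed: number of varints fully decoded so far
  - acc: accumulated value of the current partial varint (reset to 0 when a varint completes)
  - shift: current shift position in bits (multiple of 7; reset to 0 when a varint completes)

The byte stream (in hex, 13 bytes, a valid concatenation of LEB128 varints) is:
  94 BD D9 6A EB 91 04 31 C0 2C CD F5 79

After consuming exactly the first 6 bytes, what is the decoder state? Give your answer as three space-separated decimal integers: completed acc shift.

Answer: 1 2283 14

Derivation:
byte[0]=0x94 cont=1 payload=0x14: acc |= 20<<0 -> completed=0 acc=20 shift=7
byte[1]=0xBD cont=1 payload=0x3D: acc |= 61<<7 -> completed=0 acc=7828 shift=14
byte[2]=0xD9 cont=1 payload=0x59: acc |= 89<<14 -> completed=0 acc=1466004 shift=21
byte[3]=0x6A cont=0 payload=0x6A: varint #1 complete (value=223764116); reset -> completed=1 acc=0 shift=0
byte[4]=0xEB cont=1 payload=0x6B: acc |= 107<<0 -> completed=1 acc=107 shift=7
byte[5]=0x91 cont=1 payload=0x11: acc |= 17<<7 -> completed=1 acc=2283 shift=14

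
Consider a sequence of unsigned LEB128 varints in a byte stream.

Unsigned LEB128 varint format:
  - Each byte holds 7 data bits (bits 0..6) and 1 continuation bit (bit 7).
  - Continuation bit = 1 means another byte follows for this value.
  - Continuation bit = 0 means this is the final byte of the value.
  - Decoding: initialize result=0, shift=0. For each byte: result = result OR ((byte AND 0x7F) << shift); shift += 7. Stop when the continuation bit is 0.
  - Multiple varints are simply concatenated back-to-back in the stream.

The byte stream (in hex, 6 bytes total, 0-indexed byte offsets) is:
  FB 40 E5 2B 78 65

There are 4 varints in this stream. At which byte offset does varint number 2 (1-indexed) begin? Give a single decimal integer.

Answer: 2

Derivation:
  byte[0]=0xFB cont=1 payload=0x7B=123: acc |= 123<<0 -> acc=123 shift=7
  byte[1]=0x40 cont=0 payload=0x40=64: acc |= 64<<7 -> acc=8315 shift=14 [end]
Varint 1: bytes[0:2] = FB 40 -> value 8315 (2 byte(s))
  byte[2]=0xE5 cont=1 payload=0x65=101: acc |= 101<<0 -> acc=101 shift=7
  byte[3]=0x2B cont=0 payload=0x2B=43: acc |= 43<<7 -> acc=5605 shift=14 [end]
Varint 2: bytes[2:4] = E5 2B -> value 5605 (2 byte(s))
  byte[4]=0x78 cont=0 payload=0x78=120: acc |= 120<<0 -> acc=120 shift=7 [end]
Varint 3: bytes[4:5] = 78 -> value 120 (1 byte(s))
  byte[5]=0x65 cont=0 payload=0x65=101: acc |= 101<<0 -> acc=101 shift=7 [end]
Varint 4: bytes[5:6] = 65 -> value 101 (1 byte(s))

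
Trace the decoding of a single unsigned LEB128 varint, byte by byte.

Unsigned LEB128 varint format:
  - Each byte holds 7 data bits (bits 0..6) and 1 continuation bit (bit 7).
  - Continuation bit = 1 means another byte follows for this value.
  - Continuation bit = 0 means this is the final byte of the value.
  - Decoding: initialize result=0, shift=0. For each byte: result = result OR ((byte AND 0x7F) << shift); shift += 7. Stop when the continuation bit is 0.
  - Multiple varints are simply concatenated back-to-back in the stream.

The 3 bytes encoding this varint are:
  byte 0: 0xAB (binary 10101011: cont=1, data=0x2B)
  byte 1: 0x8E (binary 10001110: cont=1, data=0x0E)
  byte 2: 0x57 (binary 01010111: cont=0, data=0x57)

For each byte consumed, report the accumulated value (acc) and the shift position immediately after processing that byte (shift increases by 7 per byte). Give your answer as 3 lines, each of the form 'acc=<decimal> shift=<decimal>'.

byte 0=0xAB: payload=0x2B=43, contrib = 43<<0 = 43; acc -> 43, shift -> 7
byte 1=0x8E: payload=0x0E=14, contrib = 14<<7 = 1792; acc -> 1835, shift -> 14
byte 2=0x57: payload=0x57=87, contrib = 87<<14 = 1425408; acc -> 1427243, shift -> 21

Answer: acc=43 shift=7
acc=1835 shift=14
acc=1427243 shift=21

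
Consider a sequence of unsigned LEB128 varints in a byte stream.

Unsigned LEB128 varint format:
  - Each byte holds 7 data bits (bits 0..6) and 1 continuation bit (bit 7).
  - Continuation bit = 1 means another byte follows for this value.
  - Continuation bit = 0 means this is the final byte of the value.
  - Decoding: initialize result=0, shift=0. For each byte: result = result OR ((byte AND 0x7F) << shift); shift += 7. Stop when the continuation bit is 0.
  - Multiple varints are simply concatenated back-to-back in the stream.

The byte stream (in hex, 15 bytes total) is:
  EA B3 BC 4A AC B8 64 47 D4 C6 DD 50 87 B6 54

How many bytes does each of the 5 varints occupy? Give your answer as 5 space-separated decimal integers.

  byte[0]=0xEA cont=1 payload=0x6A=106: acc |= 106<<0 -> acc=106 shift=7
  byte[1]=0xB3 cont=1 payload=0x33=51: acc |= 51<<7 -> acc=6634 shift=14
  byte[2]=0xBC cont=1 payload=0x3C=60: acc |= 60<<14 -> acc=989674 shift=21
  byte[3]=0x4A cont=0 payload=0x4A=74: acc |= 74<<21 -> acc=156178922 shift=28 [end]
Varint 1: bytes[0:4] = EA B3 BC 4A -> value 156178922 (4 byte(s))
  byte[4]=0xAC cont=1 payload=0x2C=44: acc |= 44<<0 -> acc=44 shift=7
  byte[5]=0xB8 cont=1 payload=0x38=56: acc |= 56<<7 -> acc=7212 shift=14
  byte[6]=0x64 cont=0 payload=0x64=100: acc |= 100<<14 -> acc=1645612 shift=21 [end]
Varint 2: bytes[4:7] = AC B8 64 -> value 1645612 (3 byte(s))
  byte[7]=0x47 cont=0 payload=0x47=71: acc |= 71<<0 -> acc=71 shift=7 [end]
Varint 3: bytes[7:8] = 47 -> value 71 (1 byte(s))
  byte[8]=0xD4 cont=1 payload=0x54=84: acc |= 84<<0 -> acc=84 shift=7
  byte[9]=0xC6 cont=1 payload=0x46=70: acc |= 70<<7 -> acc=9044 shift=14
  byte[10]=0xDD cont=1 payload=0x5D=93: acc |= 93<<14 -> acc=1532756 shift=21
  byte[11]=0x50 cont=0 payload=0x50=80: acc |= 80<<21 -> acc=169304916 shift=28 [end]
Varint 4: bytes[8:12] = D4 C6 DD 50 -> value 169304916 (4 byte(s))
  byte[12]=0x87 cont=1 payload=0x07=7: acc |= 7<<0 -> acc=7 shift=7
  byte[13]=0xB6 cont=1 payload=0x36=54: acc |= 54<<7 -> acc=6919 shift=14
  byte[14]=0x54 cont=0 payload=0x54=84: acc |= 84<<14 -> acc=1383175 shift=21 [end]
Varint 5: bytes[12:15] = 87 B6 54 -> value 1383175 (3 byte(s))

Answer: 4 3 1 4 3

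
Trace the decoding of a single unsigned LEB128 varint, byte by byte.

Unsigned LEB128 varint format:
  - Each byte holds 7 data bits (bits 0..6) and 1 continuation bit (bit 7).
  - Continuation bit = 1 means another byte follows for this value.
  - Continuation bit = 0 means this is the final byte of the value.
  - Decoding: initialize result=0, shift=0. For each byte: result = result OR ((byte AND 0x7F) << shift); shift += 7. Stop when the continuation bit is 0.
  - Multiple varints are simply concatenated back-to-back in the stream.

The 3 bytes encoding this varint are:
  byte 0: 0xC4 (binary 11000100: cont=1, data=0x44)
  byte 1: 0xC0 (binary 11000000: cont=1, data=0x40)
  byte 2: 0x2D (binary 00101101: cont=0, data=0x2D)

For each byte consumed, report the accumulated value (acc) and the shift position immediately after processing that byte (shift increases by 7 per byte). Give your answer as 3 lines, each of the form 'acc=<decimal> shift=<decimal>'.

byte 0=0xC4: payload=0x44=68, contrib = 68<<0 = 68; acc -> 68, shift -> 7
byte 1=0xC0: payload=0x40=64, contrib = 64<<7 = 8192; acc -> 8260, shift -> 14
byte 2=0x2D: payload=0x2D=45, contrib = 45<<14 = 737280; acc -> 745540, shift -> 21

Answer: acc=68 shift=7
acc=8260 shift=14
acc=745540 shift=21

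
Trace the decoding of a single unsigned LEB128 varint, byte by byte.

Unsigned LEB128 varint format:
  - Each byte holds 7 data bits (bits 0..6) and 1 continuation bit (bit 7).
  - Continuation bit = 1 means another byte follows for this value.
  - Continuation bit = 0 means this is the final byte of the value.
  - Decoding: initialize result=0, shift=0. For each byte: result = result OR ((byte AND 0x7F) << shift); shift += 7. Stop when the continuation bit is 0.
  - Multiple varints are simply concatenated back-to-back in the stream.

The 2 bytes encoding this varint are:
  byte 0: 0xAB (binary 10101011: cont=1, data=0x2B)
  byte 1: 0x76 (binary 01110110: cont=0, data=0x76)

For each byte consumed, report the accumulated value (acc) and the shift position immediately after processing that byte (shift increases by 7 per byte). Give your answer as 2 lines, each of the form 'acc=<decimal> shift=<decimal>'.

byte 0=0xAB: payload=0x2B=43, contrib = 43<<0 = 43; acc -> 43, shift -> 7
byte 1=0x76: payload=0x76=118, contrib = 118<<7 = 15104; acc -> 15147, shift -> 14

Answer: acc=43 shift=7
acc=15147 shift=14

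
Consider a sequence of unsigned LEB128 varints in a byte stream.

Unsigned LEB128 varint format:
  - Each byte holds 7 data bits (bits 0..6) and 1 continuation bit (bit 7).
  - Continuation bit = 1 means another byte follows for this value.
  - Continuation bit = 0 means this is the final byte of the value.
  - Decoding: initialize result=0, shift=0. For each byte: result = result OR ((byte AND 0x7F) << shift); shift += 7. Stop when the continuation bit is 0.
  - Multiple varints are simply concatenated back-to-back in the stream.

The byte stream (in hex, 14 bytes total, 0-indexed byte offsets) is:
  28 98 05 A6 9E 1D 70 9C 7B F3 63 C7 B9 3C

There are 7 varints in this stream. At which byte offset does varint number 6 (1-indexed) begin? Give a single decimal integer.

Answer: 9

Derivation:
  byte[0]=0x28 cont=0 payload=0x28=40: acc |= 40<<0 -> acc=40 shift=7 [end]
Varint 1: bytes[0:1] = 28 -> value 40 (1 byte(s))
  byte[1]=0x98 cont=1 payload=0x18=24: acc |= 24<<0 -> acc=24 shift=7
  byte[2]=0x05 cont=0 payload=0x05=5: acc |= 5<<7 -> acc=664 shift=14 [end]
Varint 2: bytes[1:3] = 98 05 -> value 664 (2 byte(s))
  byte[3]=0xA6 cont=1 payload=0x26=38: acc |= 38<<0 -> acc=38 shift=7
  byte[4]=0x9E cont=1 payload=0x1E=30: acc |= 30<<7 -> acc=3878 shift=14
  byte[5]=0x1D cont=0 payload=0x1D=29: acc |= 29<<14 -> acc=479014 shift=21 [end]
Varint 3: bytes[3:6] = A6 9E 1D -> value 479014 (3 byte(s))
  byte[6]=0x70 cont=0 payload=0x70=112: acc |= 112<<0 -> acc=112 shift=7 [end]
Varint 4: bytes[6:7] = 70 -> value 112 (1 byte(s))
  byte[7]=0x9C cont=1 payload=0x1C=28: acc |= 28<<0 -> acc=28 shift=7
  byte[8]=0x7B cont=0 payload=0x7B=123: acc |= 123<<7 -> acc=15772 shift=14 [end]
Varint 5: bytes[7:9] = 9C 7B -> value 15772 (2 byte(s))
  byte[9]=0xF3 cont=1 payload=0x73=115: acc |= 115<<0 -> acc=115 shift=7
  byte[10]=0x63 cont=0 payload=0x63=99: acc |= 99<<7 -> acc=12787 shift=14 [end]
Varint 6: bytes[9:11] = F3 63 -> value 12787 (2 byte(s))
  byte[11]=0xC7 cont=1 payload=0x47=71: acc |= 71<<0 -> acc=71 shift=7
  byte[12]=0xB9 cont=1 payload=0x39=57: acc |= 57<<7 -> acc=7367 shift=14
  byte[13]=0x3C cont=0 payload=0x3C=60: acc |= 60<<14 -> acc=990407 shift=21 [end]
Varint 7: bytes[11:14] = C7 B9 3C -> value 990407 (3 byte(s))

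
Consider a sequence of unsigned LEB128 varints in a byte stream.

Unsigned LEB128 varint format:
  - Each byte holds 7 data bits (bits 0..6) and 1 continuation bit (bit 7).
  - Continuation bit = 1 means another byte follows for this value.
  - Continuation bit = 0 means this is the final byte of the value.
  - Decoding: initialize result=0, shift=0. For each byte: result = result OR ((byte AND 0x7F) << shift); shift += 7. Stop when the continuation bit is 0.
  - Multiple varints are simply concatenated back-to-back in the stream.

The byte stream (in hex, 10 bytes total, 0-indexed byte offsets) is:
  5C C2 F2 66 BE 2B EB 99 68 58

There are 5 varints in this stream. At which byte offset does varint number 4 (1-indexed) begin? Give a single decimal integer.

Answer: 6

Derivation:
  byte[0]=0x5C cont=0 payload=0x5C=92: acc |= 92<<0 -> acc=92 shift=7 [end]
Varint 1: bytes[0:1] = 5C -> value 92 (1 byte(s))
  byte[1]=0xC2 cont=1 payload=0x42=66: acc |= 66<<0 -> acc=66 shift=7
  byte[2]=0xF2 cont=1 payload=0x72=114: acc |= 114<<7 -> acc=14658 shift=14
  byte[3]=0x66 cont=0 payload=0x66=102: acc |= 102<<14 -> acc=1685826 shift=21 [end]
Varint 2: bytes[1:4] = C2 F2 66 -> value 1685826 (3 byte(s))
  byte[4]=0xBE cont=1 payload=0x3E=62: acc |= 62<<0 -> acc=62 shift=7
  byte[5]=0x2B cont=0 payload=0x2B=43: acc |= 43<<7 -> acc=5566 shift=14 [end]
Varint 3: bytes[4:6] = BE 2B -> value 5566 (2 byte(s))
  byte[6]=0xEB cont=1 payload=0x6B=107: acc |= 107<<0 -> acc=107 shift=7
  byte[7]=0x99 cont=1 payload=0x19=25: acc |= 25<<7 -> acc=3307 shift=14
  byte[8]=0x68 cont=0 payload=0x68=104: acc |= 104<<14 -> acc=1707243 shift=21 [end]
Varint 4: bytes[6:9] = EB 99 68 -> value 1707243 (3 byte(s))
  byte[9]=0x58 cont=0 payload=0x58=88: acc |= 88<<0 -> acc=88 shift=7 [end]
Varint 5: bytes[9:10] = 58 -> value 88 (1 byte(s))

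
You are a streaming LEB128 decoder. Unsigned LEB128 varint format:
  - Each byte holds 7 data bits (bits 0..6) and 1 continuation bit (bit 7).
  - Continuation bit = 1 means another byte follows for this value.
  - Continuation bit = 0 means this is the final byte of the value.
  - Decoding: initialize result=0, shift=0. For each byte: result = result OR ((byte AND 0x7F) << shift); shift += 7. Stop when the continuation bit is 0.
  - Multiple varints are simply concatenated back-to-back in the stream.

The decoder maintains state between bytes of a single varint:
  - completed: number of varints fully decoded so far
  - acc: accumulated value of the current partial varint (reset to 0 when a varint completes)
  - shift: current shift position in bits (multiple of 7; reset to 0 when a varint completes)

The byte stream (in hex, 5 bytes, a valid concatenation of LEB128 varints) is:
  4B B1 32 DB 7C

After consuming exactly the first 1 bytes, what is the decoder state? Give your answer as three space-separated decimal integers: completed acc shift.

Answer: 1 0 0

Derivation:
byte[0]=0x4B cont=0 payload=0x4B: varint #1 complete (value=75); reset -> completed=1 acc=0 shift=0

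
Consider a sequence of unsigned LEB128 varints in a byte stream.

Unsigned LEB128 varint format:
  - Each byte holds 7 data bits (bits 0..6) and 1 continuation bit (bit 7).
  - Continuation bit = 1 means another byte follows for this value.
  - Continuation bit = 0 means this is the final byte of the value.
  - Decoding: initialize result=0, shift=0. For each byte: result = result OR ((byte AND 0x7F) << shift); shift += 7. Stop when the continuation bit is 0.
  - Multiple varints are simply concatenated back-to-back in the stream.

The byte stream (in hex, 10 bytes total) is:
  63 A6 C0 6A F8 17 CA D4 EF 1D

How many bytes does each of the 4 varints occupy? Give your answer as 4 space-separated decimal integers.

Answer: 1 3 2 4

Derivation:
  byte[0]=0x63 cont=0 payload=0x63=99: acc |= 99<<0 -> acc=99 shift=7 [end]
Varint 1: bytes[0:1] = 63 -> value 99 (1 byte(s))
  byte[1]=0xA6 cont=1 payload=0x26=38: acc |= 38<<0 -> acc=38 shift=7
  byte[2]=0xC0 cont=1 payload=0x40=64: acc |= 64<<7 -> acc=8230 shift=14
  byte[3]=0x6A cont=0 payload=0x6A=106: acc |= 106<<14 -> acc=1744934 shift=21 [end]
Varint 2: bytes[1:4] = A6 C0 6A -> value 1744934 (3 byte(s))
  byte[4]=0xF8 cont=1 payload=0x78=120: acc |= 120<<0 -> acc=120 shift=7
  byte[5]=0x17 cont=0 payload=0x17=23: acc |= 23<<7 -> acc=3064 shift=14 [end]
Varint 3: bytes[4:6] = F8 17 -> value 3064 (2 byte(s))
  byte[6]=0xCA cont=1 payload=0x4A=74: acc |= 74<<0 -> acc=74 shift=7
  byte[7]=0xD4 cont=1 payload=0x54=84: acc |= 84<<7 -> acc=10826 shift=14
  byte[8]=0xEF cont=1 payload=0x6F=111: acc |= 111<<14 -> acc=1829450 shift=21
  byte[9]=0x1D cont=0 payload=0x1D=29: acc |= 29<<21 -> acc=62646858 shift=28 [end]
Varint 4: bytes[6:10] = CA D4 EF 1D -> value 62646858 (4 byte(s))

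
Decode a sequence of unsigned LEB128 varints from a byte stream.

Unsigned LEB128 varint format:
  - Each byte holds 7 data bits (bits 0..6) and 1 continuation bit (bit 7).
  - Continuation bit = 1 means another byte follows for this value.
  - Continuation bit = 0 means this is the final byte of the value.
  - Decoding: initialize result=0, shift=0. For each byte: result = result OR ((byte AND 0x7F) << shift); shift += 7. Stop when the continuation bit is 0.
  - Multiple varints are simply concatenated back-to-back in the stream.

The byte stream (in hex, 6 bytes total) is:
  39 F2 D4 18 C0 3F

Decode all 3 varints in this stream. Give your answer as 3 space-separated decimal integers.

  byte[0]=0x39 cont=0 payload=0x39=57: acc |= 57<<0 -> acc=57 shift=7 [end]
Varint 1: bytes[0:1] = 39 -> value 57 (1 byte(s))
  byte[1]=0xF2 cont=1 payload=0x72=114: acc |= 114<<0 -> acc=114 shift=7
  byte[2]=0xD4 cont=1 payload=0x54=84: acc |= 84<<7 -> acc=10866 shift=14
  byte[3]=0x18 cont=0 payload=0x18=24: acc |= 24<<14 -> acc=404082 shift=21 [end]
Varint 2: bytes[1:4] = F2 D4 18 -> value 404082 (3 byte(s))
  byte[4]=0xC0 cont=1 payload=0x40=64: acc |= 64<<0 -> acc=64 shift=7
  byte[5]=0x3F cont=0 payload=0x3F=63: acc |= 63<<7 -> acc=8128 shift=14 [end]
Varint 3: bytes[4:6] = C0 3F -> value 8128 (2 byte(s))

Answer: 57 404082 8128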